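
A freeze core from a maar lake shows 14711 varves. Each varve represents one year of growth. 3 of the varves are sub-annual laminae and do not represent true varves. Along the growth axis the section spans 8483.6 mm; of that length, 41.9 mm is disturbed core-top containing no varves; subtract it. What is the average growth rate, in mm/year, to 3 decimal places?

0.574 mm/year

Correcting the raw count gives 14711 − 3 = 14708 true varves.
Removing the 41.9 mm offcut leaves 8483.6 − 41.9 = 8441.7 mm.
Mean rate = 8441.7 mm / 14708 years ≈ 0.574 mm/year.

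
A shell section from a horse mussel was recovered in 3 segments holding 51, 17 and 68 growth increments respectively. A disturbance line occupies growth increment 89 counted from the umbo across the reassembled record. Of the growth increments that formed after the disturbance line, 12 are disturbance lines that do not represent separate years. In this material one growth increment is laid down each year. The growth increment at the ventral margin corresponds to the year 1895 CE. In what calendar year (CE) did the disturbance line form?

1860 CE

Total growth increments = 51 + 17 + 68 = 136.
The disturbance line sits at growth increment 89 from the umbo, so 136 − 89 = 47 growth increments formed after it.
Removing the 12 false growth increments leaves 47 − 12 = 35 true growth increments beyond the disturbance line.
1895 − 35 = 1860 CE.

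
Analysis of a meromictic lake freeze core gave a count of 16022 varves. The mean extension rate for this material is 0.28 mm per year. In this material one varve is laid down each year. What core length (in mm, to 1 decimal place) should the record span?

16022 years of growth are recorded.
Length ≈ 0.28 × 16022 = 4486.2 mm.

4486.2 mm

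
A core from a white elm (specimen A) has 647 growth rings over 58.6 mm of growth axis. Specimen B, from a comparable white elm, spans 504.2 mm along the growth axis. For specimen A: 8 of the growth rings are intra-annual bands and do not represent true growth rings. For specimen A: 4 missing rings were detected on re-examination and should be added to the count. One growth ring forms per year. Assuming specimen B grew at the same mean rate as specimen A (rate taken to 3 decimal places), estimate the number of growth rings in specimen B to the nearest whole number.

5541 growth rings

Specimen A: after corrections the count is 647 − 8 + 4 = 643 growth rings.
A: 58.6 mm over 643 years gives 58.6 / 643 ≈ 0.091 mm per year.
B spans 504.2 / 0.091 = 5540.66 years ≈ 5541 growth rings.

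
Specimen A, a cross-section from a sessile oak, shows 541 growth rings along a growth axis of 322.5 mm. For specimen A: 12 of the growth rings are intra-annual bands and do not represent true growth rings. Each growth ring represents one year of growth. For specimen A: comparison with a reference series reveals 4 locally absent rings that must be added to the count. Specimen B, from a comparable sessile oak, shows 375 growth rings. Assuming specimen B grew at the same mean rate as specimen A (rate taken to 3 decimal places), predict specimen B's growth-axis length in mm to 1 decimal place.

Specimen A: correcting the raw count gives 541 − 12 + 4 = 533 true growth rings.
A: Mean rate = 322.5 mm / 533 years ≈ 0.605 mm/yr.
B's length ≈ 0.605 × 375 = 226.9 mm.

226.9 mm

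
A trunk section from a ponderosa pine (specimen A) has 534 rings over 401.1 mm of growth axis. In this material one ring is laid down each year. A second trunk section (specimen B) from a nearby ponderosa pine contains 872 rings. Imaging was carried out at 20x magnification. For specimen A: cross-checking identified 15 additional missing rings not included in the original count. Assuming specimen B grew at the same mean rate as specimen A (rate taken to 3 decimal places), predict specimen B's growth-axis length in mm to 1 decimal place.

Specimen A: adjusted count: 534 + 15 = 549 rings.
A: Mean rate = 401.1 mm / 549 years ≈ 0.731 mm/year.
Length of B = 0.731 × 872 = 637.4 mm.

637.4 mm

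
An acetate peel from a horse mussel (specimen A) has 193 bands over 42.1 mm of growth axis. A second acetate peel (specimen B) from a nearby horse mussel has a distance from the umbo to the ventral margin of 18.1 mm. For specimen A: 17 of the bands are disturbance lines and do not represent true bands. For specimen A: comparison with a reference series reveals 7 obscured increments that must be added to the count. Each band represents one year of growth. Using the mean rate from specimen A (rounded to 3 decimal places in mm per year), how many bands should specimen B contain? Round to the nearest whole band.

79 bands

Specimen A: correcting the raw count gives 193 − 17 + 7 = 183 true bands.
A: Extension rate ≈ 42.1 / 183 = 0.230 mm per year.
For B, 18.1 / 0.230 = 78.70 years ≈ 79 bands.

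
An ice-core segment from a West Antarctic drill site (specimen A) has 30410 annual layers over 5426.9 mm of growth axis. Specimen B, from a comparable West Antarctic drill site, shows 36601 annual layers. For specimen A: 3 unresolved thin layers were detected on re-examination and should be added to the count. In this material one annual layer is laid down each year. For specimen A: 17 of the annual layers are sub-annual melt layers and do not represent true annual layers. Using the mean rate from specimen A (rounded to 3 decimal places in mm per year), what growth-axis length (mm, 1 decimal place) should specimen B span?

Specimen A: correcting the raw count gives 30410 − 17 + 3 = 30396 true annual layers.
A: Mean rate = 5426.9 mm / 30396 years ≈ 0.179 mm/yr.
B's length ≈ 0.179 × 36601 = 6551.6 mm.

6551.6 mm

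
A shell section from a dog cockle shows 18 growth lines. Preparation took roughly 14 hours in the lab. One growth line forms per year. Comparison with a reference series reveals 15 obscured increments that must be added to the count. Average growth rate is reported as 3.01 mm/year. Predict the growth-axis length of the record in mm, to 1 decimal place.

After corrections the count is 18 + 15 = 33 growth lines.
Predicted length = 3.01 mm/year × 33 years = 99.3 mm.

99.3 mm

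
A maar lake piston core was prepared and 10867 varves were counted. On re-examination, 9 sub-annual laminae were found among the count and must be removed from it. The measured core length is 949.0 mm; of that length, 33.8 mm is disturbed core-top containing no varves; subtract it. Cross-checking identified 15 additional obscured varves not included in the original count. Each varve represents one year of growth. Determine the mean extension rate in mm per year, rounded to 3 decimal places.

0.084 mm per year

Correcting the raw count gives 10867 − 9 + 15 = 10873 true varves.
Removing the 33.8 mm offcut leaves 949.0 − 33.8 = 915.2 mm.
915.2 mm over 10873 years gives 915.2 / 10873 ≈ 0.084 mm per year.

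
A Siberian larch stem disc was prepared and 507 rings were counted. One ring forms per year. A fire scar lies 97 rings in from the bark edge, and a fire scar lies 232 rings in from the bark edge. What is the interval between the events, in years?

232 − 97 = 135 rings lie between the two events.
One ring per year makes the interval 135 years.

135 yr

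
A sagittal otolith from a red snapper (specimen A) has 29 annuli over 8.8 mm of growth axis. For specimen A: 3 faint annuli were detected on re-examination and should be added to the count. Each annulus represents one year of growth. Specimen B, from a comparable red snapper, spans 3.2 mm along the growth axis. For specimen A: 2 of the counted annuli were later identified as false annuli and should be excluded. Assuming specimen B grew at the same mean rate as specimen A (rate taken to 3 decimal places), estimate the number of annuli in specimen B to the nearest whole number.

Specimen A: correcting the raw count gives 29 − 2 + 3 = 30 true annuli.
A: Mean rate = 8.8 mm / 30 years ≈ 0.293 mm/year.
For B, 3.2 / 0.293 = 10.92 years ≈ 11 annuli.

11 annuli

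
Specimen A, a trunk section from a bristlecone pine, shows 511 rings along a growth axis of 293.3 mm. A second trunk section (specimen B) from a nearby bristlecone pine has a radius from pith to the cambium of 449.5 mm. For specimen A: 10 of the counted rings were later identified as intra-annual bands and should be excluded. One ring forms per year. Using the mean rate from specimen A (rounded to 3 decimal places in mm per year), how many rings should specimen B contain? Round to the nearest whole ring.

768 rings

Specimen A: adjusted count: 511 − 10 = 501 rings.
A: Mean rate = 293.3 mm / 501 years ≈ 0.585 mm/year.
B spans 449.5 / 0.585 = 768.38 years ≈ 768 rings.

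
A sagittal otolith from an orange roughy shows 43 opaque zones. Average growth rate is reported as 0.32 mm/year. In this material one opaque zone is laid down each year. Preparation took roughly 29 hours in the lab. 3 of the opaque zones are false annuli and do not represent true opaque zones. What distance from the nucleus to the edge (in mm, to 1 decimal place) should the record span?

12.8 mm

After corrections the count is 43 − 3 = 40 opaque zones.
Length ≈ 0.32 × 40 = 12.8 mm.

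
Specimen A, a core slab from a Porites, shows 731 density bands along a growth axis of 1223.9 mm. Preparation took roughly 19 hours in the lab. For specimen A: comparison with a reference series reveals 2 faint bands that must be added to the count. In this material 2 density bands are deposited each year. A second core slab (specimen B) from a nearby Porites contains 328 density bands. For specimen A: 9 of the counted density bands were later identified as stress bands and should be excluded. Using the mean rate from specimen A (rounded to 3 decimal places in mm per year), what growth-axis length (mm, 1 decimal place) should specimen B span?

Specimen A: after corrections the count is 731 − 9 + 2 = 724 density bands.
Specimen A: with 2 density bands per year, 724 / 2 = 362 years.
A: 1223.9 mm over 362 years gives 1223.9 / 362 ≈ 3.381 mm/yr.
Specimen B: dividing by 2 density bands per year: 328 / 2 = 164 years. Length of B = 3.381 × 164 = 554.5 mm.

554.5 mm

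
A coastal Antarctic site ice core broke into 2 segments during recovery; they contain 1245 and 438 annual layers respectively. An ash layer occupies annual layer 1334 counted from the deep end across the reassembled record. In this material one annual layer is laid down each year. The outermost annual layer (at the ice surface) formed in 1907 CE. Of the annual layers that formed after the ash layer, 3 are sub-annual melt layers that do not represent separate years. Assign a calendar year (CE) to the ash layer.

1561 CE

Total annual layers = 1245 + 438 = 1683.
The ash layer sits at annual layer 1334 from the deep end, so 1683 − 1334 = 349 annual layers formed after it.
Excluding 3 false annual layers: 349 − 3 = 346.
1907 − 346 = 1561 CE.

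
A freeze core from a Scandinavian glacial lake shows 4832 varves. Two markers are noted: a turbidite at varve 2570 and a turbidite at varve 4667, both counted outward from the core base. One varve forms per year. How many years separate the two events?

2097 yr

Separation: 4667 − 2570 = 2097 varves.
At one varve per year, 2097 years elapsed between them.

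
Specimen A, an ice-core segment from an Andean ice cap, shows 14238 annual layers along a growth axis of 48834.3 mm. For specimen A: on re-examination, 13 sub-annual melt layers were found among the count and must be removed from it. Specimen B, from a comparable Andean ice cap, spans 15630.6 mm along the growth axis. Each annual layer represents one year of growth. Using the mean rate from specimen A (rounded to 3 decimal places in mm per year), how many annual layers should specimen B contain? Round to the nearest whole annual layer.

4553 annual layers

Specimen A: correcting the raw count gives 14238 − 13 = 14225 true annual layers.
A: Extension rate ≈ 48834.3 / 14225 = 3.433 mm per year.
B spans 15630.6 / 3.433 = 4553.04 years ≈ 4553 annual layers.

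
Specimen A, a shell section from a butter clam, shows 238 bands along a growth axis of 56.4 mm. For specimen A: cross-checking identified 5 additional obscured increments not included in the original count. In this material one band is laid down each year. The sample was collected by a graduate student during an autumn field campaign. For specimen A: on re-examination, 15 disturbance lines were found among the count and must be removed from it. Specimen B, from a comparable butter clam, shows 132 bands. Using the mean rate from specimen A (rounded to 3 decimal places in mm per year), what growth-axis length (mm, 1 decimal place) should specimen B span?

Specimen A: after corrections the count is 238 − 15 + 5 = 228 bands.
A: Extension rate ≈ 56.4 / 228 = 0.247 mm/year.
For B, 0.247 mm/year × 132 years = 32.6 mm.

32.6 mm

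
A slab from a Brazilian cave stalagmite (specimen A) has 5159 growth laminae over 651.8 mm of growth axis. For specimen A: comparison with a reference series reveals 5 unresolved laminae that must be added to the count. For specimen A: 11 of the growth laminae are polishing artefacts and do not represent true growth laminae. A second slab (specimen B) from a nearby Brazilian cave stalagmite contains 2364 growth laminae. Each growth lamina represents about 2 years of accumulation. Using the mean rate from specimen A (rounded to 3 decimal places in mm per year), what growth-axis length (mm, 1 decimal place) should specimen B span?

297.9 mm

Specimen A: after corrections the count is 5159 − 11 + 5 = 5153 growth laminae.
Specimen A: at 2 years per growth lamina, 5153 × 2 = 10306 years.
A: Extension rate ≈ 651.8 / 10306 = 0.063 mm per year.
Specimen B: at 2 years per growth lamina, 2364 × 2 = 4728 years. For B, 0.063 mm/year × 4728 years = 297.9 mm.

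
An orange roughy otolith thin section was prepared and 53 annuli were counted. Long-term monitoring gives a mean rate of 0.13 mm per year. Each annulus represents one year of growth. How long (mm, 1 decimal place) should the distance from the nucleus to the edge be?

The record spans 53 years at 0.13 mm per year.
Predicted length = 0.13 mm/year × 53 years = 6.9 mm.

6.9 mm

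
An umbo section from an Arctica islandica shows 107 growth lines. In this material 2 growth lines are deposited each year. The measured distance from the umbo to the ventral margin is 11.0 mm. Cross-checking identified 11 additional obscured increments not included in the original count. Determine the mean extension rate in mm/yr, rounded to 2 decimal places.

True growth line count = 107 + 11 = 118.
With 2 growth lines per year, 118 / 2 = 59 years.
11.0 mm over 59 years gives 11.0 / 59 ≈ 0.19 mm/yr.

0.19 mm/yr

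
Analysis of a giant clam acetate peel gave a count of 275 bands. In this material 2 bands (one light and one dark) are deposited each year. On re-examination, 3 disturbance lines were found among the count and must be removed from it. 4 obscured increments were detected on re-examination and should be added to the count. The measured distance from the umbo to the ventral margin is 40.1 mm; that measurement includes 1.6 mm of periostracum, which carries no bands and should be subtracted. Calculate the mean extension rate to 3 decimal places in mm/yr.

0.279 mm/yr

Correcting the raw count gives 275 − 3 + 4 = 276 true bands.
Dividing by 2 bands per year: 276 / 2 = 138 years.
The growth record spans 40.1 − 1.6 = 38.5 mm.
Extension rate ≈ 38.5 / 138 = 0.279 mm/yr.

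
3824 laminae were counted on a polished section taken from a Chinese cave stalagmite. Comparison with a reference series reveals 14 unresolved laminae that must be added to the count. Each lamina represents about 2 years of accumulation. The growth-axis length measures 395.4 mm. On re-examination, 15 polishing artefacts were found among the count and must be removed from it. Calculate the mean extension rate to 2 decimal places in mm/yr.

0.05 mm/yr

After corrections the count is 3824 − 15 + 14 = 3823 laminae.
At 2 years per lamina, 3823 × 2 = 7646 years.
395.4 mm over 7646 years gives 395.4 / 7646 ≈ 0.05 mm/yr.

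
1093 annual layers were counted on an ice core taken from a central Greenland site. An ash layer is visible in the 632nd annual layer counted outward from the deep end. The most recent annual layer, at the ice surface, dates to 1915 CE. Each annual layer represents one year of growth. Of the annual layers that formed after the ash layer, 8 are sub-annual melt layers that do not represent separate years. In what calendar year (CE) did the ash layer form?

1462 CE

1093 − 632 = 461 annual layers lie beyond the ash layer toward the ice surface.
Removing the 8 false annual layers leaves 461 − 8 = 453 true annual layers beyond the ash layer.
1915 − 453 = 1462 CE.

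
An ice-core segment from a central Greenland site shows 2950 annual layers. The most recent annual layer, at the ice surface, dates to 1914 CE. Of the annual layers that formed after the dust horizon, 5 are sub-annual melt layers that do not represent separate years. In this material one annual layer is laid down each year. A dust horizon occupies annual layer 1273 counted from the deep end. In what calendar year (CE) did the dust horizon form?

242 CE

2950 − 1273 = 1677 annual layers lie beyond the dust horizon toward the ice surface.
1677 − 5 false = 1672 true annual layers after the dust horizon.
The annual layer at the ice surface is 1914 CE, so the dust horizon dates to 1914 − 1672 = 242 CE.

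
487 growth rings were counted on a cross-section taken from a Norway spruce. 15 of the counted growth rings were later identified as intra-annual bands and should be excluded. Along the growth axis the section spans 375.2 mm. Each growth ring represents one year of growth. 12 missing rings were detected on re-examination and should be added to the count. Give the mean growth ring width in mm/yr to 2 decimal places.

0.78 mm/yr

Correcting the raw count gives 487 − 15 + 12 = 484 true growth rings.
Mean rate = 375.2 mm / 484 years ≈ 0.78 mm/yr.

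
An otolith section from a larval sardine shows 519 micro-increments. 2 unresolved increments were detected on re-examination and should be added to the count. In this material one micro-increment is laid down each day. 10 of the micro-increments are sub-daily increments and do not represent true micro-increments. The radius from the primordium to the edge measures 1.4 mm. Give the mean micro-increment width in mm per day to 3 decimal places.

After corrections the count is 519 − 10 + 2 = 511 micro-increments.
Mean rate = 1.4 mm / 511 days ≈ 0.003 mm per day.

0.003 mm per day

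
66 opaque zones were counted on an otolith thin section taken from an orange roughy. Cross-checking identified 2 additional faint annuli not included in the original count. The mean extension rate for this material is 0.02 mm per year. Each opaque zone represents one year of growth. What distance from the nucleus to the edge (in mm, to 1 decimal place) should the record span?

Correcting the raw count gives 66 + 2 = 68 true opaque zones.
68 years at 0.02 mm/year gives 0.02 × 68 = 1.4 mm.

1.4 mm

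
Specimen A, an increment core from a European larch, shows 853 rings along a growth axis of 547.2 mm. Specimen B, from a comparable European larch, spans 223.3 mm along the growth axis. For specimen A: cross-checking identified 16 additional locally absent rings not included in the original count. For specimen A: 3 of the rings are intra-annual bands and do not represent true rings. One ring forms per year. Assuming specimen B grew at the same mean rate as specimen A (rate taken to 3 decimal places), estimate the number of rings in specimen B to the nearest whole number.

353 rings

Specimen A: correcting the raw count gives 853 − 3 + 16 = 866 true rings.
A: Mean rate = 547.2 mm / 866 years ≈ 0.632 mm per year.
Specimen B: 223.3 mm / 0.632 mm per year = 353.32 years ≈ 353 rings.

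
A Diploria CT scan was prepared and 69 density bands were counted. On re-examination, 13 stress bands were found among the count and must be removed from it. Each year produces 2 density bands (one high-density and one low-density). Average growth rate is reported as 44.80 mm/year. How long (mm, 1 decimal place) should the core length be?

1254.4 mm

Adjusted count: 69 − 13 = 56 density bands.
Dividing by 2 density bands per year: 56 / 2 = 28 years.
Length ≈ 44.80 × 28 = 1254.4 mm.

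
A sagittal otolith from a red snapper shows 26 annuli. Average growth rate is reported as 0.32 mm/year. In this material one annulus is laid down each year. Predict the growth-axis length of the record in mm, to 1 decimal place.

8.3 mm

26 years of growth are recorded.
26 years at 0.32 mm/year gives 0.32 × 26 = 8.3 mm.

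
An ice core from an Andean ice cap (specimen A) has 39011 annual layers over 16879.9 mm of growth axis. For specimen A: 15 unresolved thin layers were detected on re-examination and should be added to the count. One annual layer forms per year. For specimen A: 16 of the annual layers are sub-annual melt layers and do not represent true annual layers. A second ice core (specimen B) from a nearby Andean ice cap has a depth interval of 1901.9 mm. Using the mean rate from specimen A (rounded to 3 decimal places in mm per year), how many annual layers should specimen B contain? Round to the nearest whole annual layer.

4392 annual layers

Specimen A: true annual layer count = 39011 − 16 + 15 = 39010.
A: Mean rate = 16879.9 mm / 39010 years ≈ 0.433 mm per year.
Specimen B: 1901.9 mm / 0.433 mm per year = 4392.38 years ≈ 4392 annual layers.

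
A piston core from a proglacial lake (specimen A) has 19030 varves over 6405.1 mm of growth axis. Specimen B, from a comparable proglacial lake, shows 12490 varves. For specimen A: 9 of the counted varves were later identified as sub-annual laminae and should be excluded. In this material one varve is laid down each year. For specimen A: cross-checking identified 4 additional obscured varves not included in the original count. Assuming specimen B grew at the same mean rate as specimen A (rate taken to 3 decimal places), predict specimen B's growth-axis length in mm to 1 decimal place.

Specimen A: adjusted count: 19030 − 9 + 4 = 19025 varves.
A: Mean rate = 6405.1 mm / 19025 years ≈ 0.337 mm per year.
B's length ≈ 0.337 × 12490 = 4209.1 mm.

4209.1 mm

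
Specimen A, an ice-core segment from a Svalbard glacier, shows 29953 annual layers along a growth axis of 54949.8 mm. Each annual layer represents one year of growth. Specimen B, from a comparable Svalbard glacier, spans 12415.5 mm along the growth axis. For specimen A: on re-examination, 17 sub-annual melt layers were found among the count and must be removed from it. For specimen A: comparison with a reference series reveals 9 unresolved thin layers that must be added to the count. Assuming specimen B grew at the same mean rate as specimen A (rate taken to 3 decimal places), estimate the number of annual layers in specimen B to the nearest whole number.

6766 annual layers

Specimen A: true annual layer count = 29953 − 17 + 9 = 29945.
A: Extension rate ≈ 54949.8 / 29945 = 1.835 mm per year.
For B, 12415.5 / 1.835 = 6765.94 years ≈ 6766 annual layers.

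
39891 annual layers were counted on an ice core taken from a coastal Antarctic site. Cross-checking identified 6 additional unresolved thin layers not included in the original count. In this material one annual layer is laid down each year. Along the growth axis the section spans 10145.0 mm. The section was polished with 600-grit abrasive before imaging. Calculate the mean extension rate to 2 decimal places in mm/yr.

Correcting the raw count gives 39891 + 6 = 39897 true annual layers.
Mean rate = 10145.0 mm / 39897 years ≈ 0.25 mm/yr.

0.25 mm/yr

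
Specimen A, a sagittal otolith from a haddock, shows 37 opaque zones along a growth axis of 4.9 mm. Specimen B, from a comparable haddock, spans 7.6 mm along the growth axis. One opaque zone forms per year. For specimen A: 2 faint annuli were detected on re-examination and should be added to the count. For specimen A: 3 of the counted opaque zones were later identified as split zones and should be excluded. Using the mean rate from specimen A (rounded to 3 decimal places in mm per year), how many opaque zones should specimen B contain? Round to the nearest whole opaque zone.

56 opaque zones

Specimen A: adjusted count: 37 − 3 + 2 = 36 opaque zones.
A: 4.9 mm over 36 years gives 4.9 / 36 ≈ 0.136 mm/year.
Specimen B: 7.6 mm / 0.136 mm per year = 55.88 years ≈ 56 opaque zones.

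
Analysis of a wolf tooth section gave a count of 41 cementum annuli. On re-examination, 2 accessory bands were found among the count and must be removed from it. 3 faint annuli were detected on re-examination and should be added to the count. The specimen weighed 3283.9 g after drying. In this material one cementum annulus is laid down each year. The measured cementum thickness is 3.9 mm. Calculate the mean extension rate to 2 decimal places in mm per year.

0.09 mm per year

After corrections the count is 41 − 2 + 3 = 42 cementum annuli.
3.9 mm over 42 years gives 3.9 / 42 ≈ 0.09 mm per year.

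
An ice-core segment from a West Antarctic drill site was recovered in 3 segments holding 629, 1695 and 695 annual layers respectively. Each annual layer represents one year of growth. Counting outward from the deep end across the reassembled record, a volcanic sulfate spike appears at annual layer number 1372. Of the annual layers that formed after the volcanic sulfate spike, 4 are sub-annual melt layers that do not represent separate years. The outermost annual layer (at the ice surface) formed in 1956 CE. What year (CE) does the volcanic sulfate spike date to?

313 CE

Total annual layers = 629 + 1695 + 695 = 3019.
Between annual layer 1372 and the ice surface there are 3019 − 1372 = 1647 annual layers.
Excluding 4 false annual layers: 1647 − 4 = 1643.
1956 − 1643 = 313 CE.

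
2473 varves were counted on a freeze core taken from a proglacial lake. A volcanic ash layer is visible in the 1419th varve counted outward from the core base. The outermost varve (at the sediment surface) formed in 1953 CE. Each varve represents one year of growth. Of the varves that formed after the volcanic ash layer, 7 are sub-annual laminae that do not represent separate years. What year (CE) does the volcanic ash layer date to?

906 CE

The volcanic ash layer sits at varve 1419 from the core base, so 2473 − 1419 = 1054 varves formed after it.
1054 − 7 false = 1047 true varves after the volcanic ash layer.
The varve at the sediment surface is 1953 CE, so the volcanic ash layer dates to 1953 − 1047 = 906 CE.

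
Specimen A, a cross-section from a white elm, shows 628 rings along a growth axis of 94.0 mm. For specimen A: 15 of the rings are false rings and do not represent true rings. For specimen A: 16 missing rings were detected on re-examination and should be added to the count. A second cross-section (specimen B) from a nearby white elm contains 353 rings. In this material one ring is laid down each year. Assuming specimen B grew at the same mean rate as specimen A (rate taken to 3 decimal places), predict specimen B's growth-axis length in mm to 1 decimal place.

52.6 mm

Specimen A: correcting the raw count gives 628 − 15 + 16 = 629 true rings.
A: Mean rate = 94.0 mm / 629 years ≈ 0.149 mm/year.
B's length ≈ 0.149 × 353 = 52.6 mm.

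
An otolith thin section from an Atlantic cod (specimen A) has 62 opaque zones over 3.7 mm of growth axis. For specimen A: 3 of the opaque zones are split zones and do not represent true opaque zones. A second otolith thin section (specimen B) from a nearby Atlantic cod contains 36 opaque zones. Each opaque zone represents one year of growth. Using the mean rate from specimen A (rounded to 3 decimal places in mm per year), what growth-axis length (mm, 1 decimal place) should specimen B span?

Specimen A: true opaque zone count = 62 − 3 = 59.
A: Mean rate = 3.7 mm / 59 years ≈ 0.063 mm/year.
Length of B = 0.063 × 36 = 2.3 mm.

2.3 mm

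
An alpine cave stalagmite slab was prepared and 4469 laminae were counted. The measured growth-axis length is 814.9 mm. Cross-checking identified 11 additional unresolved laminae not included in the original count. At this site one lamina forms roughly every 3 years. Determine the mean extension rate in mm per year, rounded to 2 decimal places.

0.06 mm per year

After corrections the count is 4469 + 11 = 4480 laminae.
At 3 years per lamina, 4480 × 3 = 13440 years.
Mean rate = 814.9 mm / 13440 years ≈ 0.06 mm per year.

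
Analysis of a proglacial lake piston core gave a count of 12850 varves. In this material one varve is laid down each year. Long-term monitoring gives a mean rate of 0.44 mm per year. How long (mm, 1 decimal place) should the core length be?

12850 years of growth are recorded.
Predicted length = 0.44 mm/year × 12850 years = 5654.0 mm.

5654.0 mm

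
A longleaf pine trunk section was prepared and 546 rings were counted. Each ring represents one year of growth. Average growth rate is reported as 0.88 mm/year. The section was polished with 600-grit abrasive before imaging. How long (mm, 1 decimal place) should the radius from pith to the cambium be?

The record spans 546 years at 0.88 mm per year.
546 years at 0.88 mm/year gives 0.88 × 546 = 480.5 mm.

480.5 mm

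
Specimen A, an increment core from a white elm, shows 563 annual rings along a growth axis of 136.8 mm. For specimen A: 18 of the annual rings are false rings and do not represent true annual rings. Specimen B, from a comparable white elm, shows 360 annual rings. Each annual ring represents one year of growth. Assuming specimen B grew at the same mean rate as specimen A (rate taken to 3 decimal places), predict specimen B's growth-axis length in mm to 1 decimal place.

90.4 mm

Specimen A: true annual ring count = 563 − 18 = 545.
A: 136.8 mm over 545 years gives 136.8 / 545 ≈ 0.251 mm/year.
B's length ≈ 0.251 × 360 = 90.4 mm.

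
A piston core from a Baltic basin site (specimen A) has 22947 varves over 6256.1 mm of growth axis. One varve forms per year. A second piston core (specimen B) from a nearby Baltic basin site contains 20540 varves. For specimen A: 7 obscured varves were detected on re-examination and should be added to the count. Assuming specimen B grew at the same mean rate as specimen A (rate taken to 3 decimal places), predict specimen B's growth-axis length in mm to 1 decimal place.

Specimen A: after corrections the count is 22947 + 7 = 22954 varves.
A: Extension rate ≈ 6256.1 / 22954 = 0.273 mm per year.
For B, 0.273 mm/year × 20540 years = 5607.4 mm.

5607.4 mm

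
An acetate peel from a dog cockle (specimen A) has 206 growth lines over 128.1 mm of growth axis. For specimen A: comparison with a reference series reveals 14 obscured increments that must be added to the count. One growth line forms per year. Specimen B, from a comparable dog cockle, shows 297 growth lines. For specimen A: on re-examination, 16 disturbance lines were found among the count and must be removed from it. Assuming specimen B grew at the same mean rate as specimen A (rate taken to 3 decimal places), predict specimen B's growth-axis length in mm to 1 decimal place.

186.5 mm

Specimen A: after corrections the count is 206 − 16 + 14 = 204 growth lines.
A: Mean rate = 128.1 mm / 204 years ≈ 0.628 mm/year.
Length of B = 0.628 × 297 = 186.5 mm.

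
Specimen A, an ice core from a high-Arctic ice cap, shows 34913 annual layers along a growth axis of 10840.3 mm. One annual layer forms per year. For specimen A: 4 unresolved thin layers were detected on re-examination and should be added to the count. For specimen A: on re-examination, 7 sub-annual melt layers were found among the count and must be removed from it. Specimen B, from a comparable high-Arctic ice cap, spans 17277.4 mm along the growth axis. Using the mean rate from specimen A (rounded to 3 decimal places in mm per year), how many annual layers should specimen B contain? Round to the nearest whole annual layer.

Specimen A: true annual layer count = 34913 − 7 + 4 = 34910.
A: Extension rate ≈ 10840.3 / 34910 = 0.311 mm per year.
Specimen B: 17277.4 mm / 0.311 mm per year = 55554.34 years ≈ 55554 annual layers.

55554 annual layers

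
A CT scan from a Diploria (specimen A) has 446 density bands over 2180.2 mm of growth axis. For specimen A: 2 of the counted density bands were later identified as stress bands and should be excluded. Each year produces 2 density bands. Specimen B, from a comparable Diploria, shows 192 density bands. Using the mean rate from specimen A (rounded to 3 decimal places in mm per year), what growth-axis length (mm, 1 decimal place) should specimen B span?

Specimen A: adjusted count: 446 − 2 = 444 density bands.
Specimen A: with 2 density bands per year, 444 / 2 = 222 years.
A: Mean rate = 2180.2 mm / 222 years ≈ 9.821 mm/year.
Specimen B: with 2 density bands per year, 192 / 2 = 96 years. Length of B = 9.821 × 96 = 942.8 mm.

942.8 mm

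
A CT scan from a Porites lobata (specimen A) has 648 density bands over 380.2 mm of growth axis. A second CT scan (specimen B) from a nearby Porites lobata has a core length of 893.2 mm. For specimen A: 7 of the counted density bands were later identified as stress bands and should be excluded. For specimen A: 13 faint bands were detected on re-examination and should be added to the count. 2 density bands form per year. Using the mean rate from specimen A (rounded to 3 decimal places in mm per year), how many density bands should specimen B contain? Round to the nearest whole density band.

Specimen A: true density band count = 648 − 7 + 13 = 654.
Specimen A: with 2 density bands per year, 654 / 2 = 327 years.
A: 380.2 mm over 327 years gives 380.2 / 327 ≈ 1.163 mm/yr.
For B, 893.2 / 1.163 = 768.01 years; at 2 density bands per year that is 768.01 × 2 ≈ 1536 density bands.

1536 density bands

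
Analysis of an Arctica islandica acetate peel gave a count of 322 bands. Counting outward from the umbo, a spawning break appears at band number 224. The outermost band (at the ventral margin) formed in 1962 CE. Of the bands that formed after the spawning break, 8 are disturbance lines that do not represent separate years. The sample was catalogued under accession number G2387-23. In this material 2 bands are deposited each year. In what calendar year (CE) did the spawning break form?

322 − 224 = 98 bands lie beyond the spawning break toward the ventral margin.
98 − 8 false = 90 true bands after the spawning break.
With 2 bands per year, 90 / 2 = 45 years.
Counting back 45 years from 1962 CE places the spawning break in 1962 − 45 = 1917 CE.

1917 CE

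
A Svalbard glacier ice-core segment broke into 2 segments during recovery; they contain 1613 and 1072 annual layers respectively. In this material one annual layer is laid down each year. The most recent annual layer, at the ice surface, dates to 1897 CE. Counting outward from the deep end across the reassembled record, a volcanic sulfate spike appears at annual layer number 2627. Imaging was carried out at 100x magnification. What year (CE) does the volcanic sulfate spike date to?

1839 CE

Total annual layers = 1613 + 1072 = 2685.
2685 − 2627 = 58 annual layers lie beyond the volcanic sulfate spike toward the ice surface.
The annual layer at the ice surface is 1897 CE, so the volcanic sulfate spike dates to 1897 − 58 = 1839 CE.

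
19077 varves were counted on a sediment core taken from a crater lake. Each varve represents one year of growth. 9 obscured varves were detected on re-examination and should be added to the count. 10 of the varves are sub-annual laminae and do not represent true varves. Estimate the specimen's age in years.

After corrections the count is 19077 − 10 + 9 = 19076 varves.
With a one-to-one varve periodicity this is 19076 years.

19076 yr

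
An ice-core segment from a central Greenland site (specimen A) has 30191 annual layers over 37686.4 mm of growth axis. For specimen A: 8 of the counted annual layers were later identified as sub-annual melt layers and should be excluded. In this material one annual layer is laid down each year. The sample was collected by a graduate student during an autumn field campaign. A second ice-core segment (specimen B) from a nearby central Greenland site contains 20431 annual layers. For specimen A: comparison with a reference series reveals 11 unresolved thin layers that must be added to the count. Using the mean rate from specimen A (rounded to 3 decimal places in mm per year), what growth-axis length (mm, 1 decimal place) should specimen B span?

25497.9 mm

Specimen A: correcting the raw count gives 30191 − 8 + 11 = 30194 true annual layers.
A: 37686.4 mm over 30194 years gives 37686.4 / 30194 ≈ 1.248 mm per year.
B's length ≈ 1.248 × 20431 = 25497.9 mm.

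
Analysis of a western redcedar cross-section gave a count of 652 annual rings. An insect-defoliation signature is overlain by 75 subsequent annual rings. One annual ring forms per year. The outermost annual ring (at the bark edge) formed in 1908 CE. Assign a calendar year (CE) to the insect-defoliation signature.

75 annual rings post-date the insect-defoliation signature.
Counting back 75 years from 1908 CE places the insect-defoliation signature in 1908 − 75 = 1833 CE.

1833 CE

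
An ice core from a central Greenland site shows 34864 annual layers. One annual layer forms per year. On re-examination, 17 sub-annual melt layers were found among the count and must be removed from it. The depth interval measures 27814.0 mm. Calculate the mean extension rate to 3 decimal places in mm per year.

Adjusted count: 34864 − 17 = 34847 annual layers.
27814.0 mm over 34847 years gives 27814.0 / 34847 ≈ 0.798 mm per year.

0.798 mm per year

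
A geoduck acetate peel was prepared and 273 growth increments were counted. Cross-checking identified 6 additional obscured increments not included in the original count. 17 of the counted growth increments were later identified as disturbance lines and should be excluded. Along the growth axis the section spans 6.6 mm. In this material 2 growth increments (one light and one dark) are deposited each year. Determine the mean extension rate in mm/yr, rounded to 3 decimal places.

0.050 mm/yr

True growth increment count = 273 − 17 + 6 = 262.
262 growth increments at 2 per year is 262 / 2 = 131 years.
6.6 mm over 131 years gives 6.6 / 131 ≈ 0.050 mm/yr.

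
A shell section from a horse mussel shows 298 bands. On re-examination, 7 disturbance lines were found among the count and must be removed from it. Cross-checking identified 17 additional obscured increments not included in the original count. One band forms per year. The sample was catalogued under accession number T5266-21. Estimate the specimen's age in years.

True band count = 298 − 7 + 17 = 308.
One band per year makes the duration 308 years.

308 years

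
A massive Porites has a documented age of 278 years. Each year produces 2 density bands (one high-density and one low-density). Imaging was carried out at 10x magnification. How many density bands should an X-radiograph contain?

278 years at 2 density bands per year gives 278 × 2 = 556 density bands.
So 556 density bands should be present.

556 density bands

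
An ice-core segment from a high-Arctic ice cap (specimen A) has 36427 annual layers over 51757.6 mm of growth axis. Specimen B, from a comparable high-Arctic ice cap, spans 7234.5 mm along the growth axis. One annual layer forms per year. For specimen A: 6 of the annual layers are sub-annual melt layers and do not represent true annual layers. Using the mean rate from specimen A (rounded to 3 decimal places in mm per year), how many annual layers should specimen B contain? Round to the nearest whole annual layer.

Specimen A: after corrections the count is 36427 − 6 = 36421 annual layers.
A: Extension rate ≈ 51757.6 / 36421 = 1.421 mm per year.
Specimen B: 7234.5 mm / 1.421 mm per year = 5091.13 years ≈ 5091 annual layers.

5091 annual layers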